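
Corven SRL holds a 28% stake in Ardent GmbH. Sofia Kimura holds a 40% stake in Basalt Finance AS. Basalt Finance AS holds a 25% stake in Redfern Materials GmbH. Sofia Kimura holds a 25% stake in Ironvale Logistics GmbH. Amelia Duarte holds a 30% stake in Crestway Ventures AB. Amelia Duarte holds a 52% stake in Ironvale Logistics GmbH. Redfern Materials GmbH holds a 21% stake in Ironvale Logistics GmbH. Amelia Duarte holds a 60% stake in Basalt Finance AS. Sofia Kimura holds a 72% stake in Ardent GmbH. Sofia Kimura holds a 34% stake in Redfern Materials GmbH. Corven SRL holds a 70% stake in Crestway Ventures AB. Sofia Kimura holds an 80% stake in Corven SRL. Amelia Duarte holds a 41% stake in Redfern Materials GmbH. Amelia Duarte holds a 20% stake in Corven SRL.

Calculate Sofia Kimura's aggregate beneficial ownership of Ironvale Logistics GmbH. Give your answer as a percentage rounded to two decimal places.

34.24%

Sofia reaches Ironvale along 3 paths.
Direct stake: 25% = 25%.
Via Basalt → Redfern: 40% × 25% × 21% = 2.1%.
Via Redfern: 34% × 21% = 7.14%.
Total: 25% + 2.1% + 7.14% = 34.24%.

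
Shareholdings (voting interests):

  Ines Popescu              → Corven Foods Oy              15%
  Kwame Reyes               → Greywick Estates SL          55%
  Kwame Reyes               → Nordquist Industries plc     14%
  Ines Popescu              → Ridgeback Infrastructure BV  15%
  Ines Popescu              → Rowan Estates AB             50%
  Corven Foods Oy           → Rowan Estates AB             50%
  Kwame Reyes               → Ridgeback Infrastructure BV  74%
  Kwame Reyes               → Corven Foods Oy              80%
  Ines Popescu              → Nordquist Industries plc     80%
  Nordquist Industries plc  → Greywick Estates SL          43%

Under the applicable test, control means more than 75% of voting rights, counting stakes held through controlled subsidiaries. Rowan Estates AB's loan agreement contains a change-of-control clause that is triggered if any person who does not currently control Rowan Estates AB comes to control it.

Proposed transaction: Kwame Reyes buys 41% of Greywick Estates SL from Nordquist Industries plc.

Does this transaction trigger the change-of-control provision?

The purchase adds only to Kwame's holdings (Nordquist's stake shrinks), so Kwame is the only person who could newly come to control Rowan.
Kwame holds 80% of Corven, so Kwame controls Corven.
In Rowan, Kwame's side holds only 50%, not > 75%.
So before the transaction, Kwame does not control Rowan.
After the purchase, Kwame's direct stake in Greywick rises to 55% + 41% = 96%, and Nordquist's stake falls to 2%.
Kwame holds 96% of Greywick, so Kwame controls Greywick.
After the transaction, Kwame's side holds 50% of Rowan, not > 75%, so Kwame still does not control Rowan.
No new person acquires control, so the clause is not triggered.

No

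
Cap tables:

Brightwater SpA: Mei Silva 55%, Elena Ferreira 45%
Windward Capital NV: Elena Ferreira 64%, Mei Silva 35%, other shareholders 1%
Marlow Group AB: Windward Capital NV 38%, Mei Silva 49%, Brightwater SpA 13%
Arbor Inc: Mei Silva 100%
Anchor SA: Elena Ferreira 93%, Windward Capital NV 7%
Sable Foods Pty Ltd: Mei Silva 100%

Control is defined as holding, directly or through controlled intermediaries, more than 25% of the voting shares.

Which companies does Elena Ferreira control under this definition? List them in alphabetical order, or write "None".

Anchor SA, Brightwater SpA, Marlow Group AB, Windward Capital NV

Elena holds 45% of Brightwater, so Elena controls Brightwater.
Elena holds 64% of Windward, so Elena controls Windward.
Windward and Brightwater together hold 38% + 13% = 51% of Marlow, so Elena controls Marlow.
Elena and Windward together hold 93% + 7% = 100% of Anchor, so Elena controls Anchor.
No other company's threshold is met.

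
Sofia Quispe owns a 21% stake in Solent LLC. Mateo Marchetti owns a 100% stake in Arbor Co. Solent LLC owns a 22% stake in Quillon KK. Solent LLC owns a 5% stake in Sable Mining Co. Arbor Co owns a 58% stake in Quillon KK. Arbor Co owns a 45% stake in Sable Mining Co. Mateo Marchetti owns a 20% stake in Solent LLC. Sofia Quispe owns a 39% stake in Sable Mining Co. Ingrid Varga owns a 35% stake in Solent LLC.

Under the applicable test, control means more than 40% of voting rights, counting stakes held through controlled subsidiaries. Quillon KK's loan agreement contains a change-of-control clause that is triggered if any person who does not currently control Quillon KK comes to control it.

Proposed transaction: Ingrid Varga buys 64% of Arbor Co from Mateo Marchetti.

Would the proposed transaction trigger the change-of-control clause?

Yes

The purchase adds only to Ingrid's holdings (Mateo's stake shrinks), so Ingrid is the only person who could newly come to control Quillon.
Ingrid's largest direct stake is 35% in Solent, which does not meet the threshold, so Ingrid controls no company.
Neither Ingrid nor any entity Ingrid controls holds any voting interest in Quillon.
So before the transaction, Ingrid does not control Quillon.
After the purchase, Ingrid holds 64% of Arbor directly, and Mateo's stake falls to 36%.
Ingrid holds 64% of Arbor, so Ingrid controls Arbor.
Arbor holds 58% of Quillon, so Ingrid controls Quillon.
Ingrid did not control Quillon before and does after, so the clause is triggered.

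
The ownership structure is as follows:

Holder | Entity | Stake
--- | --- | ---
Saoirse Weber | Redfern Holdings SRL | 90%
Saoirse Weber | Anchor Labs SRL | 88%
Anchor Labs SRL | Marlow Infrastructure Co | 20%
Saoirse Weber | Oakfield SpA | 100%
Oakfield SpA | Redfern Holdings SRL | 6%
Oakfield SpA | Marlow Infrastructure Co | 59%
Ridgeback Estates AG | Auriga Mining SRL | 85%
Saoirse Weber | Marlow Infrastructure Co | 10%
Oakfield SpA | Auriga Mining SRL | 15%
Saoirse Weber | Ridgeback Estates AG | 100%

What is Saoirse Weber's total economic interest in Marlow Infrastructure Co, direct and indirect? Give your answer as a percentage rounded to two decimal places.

Saoirse reaches Marlow along 3 paths.
Via Anchor: 88% × 20% = 17.6%.
Direct stake: 10% = 10%.
Via Oakfield: 100% × 59% = 59%.
Total: 17.6% + 10% + 59% = 86.6%.
Rounded: 86.60%.

86.60%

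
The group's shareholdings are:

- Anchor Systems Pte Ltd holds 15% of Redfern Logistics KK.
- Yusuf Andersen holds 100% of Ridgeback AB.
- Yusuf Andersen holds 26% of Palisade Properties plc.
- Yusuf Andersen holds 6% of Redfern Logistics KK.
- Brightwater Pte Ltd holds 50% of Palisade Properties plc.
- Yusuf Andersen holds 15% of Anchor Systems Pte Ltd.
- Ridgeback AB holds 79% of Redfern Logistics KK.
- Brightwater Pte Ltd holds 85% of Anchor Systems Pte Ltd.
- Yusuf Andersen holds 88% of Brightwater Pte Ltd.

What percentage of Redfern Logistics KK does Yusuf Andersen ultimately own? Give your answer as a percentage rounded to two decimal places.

Yusuf reaches Redfern along 4 paths.
Direct stake: 6% = 6%.
Via Ridgeback: 100% × 79% = 79%.
Via Anchor: 15% × 15% = 2.25%.
Via Brightwater → Anchor: 88% × 85% × 15% = 11.22%.
Total: 6% + 79% + 2.25% + 11.22% = 98.47%.

98.47%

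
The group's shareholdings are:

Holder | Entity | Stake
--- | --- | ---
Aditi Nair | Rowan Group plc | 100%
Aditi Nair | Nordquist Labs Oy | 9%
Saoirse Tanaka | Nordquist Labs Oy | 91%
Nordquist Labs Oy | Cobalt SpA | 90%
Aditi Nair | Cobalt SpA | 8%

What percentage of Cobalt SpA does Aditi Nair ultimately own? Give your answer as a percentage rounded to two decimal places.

16.10%

Aditi reaches Cobalt along 2 paths.
Via Nordquist: 9% × 90% = 8.1%.
Direct stake: 8% = 8%.
Total: 8.1% + 8% = 16.1%.
Rounded: 16.10%.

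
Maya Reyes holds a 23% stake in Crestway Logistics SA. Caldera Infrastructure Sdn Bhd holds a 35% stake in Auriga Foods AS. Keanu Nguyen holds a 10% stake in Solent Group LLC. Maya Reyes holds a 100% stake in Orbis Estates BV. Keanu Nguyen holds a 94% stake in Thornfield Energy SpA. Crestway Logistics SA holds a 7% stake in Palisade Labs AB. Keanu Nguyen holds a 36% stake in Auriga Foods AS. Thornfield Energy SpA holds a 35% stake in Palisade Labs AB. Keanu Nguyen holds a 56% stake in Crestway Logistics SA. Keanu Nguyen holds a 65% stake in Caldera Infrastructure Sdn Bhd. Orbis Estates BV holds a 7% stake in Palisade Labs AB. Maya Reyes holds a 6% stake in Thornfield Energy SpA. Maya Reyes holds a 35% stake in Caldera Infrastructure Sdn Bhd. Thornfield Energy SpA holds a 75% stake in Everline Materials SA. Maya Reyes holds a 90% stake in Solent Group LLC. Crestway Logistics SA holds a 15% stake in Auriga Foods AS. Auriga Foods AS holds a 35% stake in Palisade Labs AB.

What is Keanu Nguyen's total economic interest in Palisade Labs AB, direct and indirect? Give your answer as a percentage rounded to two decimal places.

60.32%

Keanu reaches Palisade along 5 paths.
Via Auriga: 36% × 35% = 12.6%.
Via Caldera → Auriga: 65% × 35% × 35% = 7.9625%.
Via Crestway → Auriga: 56% × 15% × 35% = 2.94%.
Via Thornfield: 94% × 35% = 32.9%.
Via Crestway: 56% × 7% = 3.92%.
Total: 12.6% + 7.9625% + 2.94% + 32.9% + 3.92% = 60.3225%.
Rounded: 60.32%.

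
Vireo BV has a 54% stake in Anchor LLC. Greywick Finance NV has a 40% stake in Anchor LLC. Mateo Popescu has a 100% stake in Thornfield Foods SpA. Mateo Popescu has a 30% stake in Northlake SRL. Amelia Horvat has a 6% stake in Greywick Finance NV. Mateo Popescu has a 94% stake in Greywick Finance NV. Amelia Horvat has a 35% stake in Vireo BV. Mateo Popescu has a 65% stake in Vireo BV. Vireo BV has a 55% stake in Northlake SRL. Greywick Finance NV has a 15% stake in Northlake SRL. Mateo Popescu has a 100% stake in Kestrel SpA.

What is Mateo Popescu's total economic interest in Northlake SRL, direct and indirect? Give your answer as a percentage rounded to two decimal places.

Mateo reaches Northlake along 3 paths.
Via Vireo: 65% × 55% = 35.75%.
Via Greywick: 94% × 15% = 14.1%.
Direct stake: 30% = 30%.
Total: 35.75% + 14.1% + 30% = 79.85%.

79.85%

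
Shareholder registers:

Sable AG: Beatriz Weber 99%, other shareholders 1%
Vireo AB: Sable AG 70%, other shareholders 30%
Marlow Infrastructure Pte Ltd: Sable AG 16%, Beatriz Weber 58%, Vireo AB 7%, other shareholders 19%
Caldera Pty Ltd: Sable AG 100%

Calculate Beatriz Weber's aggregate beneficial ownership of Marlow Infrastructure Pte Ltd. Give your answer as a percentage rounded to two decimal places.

Beatriz reaches Marlow along 3 paths.
Via Sable: 99% × 16% = 15.84%.
Direct stake: 58% = 58%.
Via Sable → Vireo: 99% × 70% × 7% = 4.851%.
Total: 15.84% + 58% + 4.851% = 78.691%.
Rounded: 78.69%.

78.69%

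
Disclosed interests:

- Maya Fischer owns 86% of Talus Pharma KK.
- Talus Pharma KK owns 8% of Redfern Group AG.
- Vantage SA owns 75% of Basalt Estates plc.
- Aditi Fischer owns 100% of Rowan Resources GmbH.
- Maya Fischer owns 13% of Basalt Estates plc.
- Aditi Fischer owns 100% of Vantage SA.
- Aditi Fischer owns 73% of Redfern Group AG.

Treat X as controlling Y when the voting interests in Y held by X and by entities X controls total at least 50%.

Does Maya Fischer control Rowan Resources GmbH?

No

Maya holds 86% of Talus, so Maya controls Talus.
Neither Maya nor any entity Maya controls holds any voting interest in Rowan.
So Maya does not control Rowan.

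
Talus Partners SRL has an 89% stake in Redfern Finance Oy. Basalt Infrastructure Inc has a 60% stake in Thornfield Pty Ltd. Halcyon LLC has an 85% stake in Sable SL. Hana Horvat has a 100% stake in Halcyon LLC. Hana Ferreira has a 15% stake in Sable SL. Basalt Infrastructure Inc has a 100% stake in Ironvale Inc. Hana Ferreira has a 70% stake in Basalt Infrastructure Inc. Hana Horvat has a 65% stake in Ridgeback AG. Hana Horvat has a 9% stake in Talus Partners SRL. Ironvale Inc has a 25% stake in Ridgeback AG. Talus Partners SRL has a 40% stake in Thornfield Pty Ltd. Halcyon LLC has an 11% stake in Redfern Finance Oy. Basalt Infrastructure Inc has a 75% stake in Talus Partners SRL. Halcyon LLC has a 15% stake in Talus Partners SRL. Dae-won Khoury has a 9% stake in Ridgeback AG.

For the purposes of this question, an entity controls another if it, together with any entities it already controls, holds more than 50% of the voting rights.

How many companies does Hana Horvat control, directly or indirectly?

Hana Horvat holds 100% of Halcyon, so Hana Horvat controls Halcyon.
Hana Horvat holds 65% of Ridgeback, so Hana Horvat controls Ridgeback.
Halcyon holds 85% of Sable, so Hana Horvat controls Sable.
No other company's threshold is met.
Hana Horvat controls 3 companies.

3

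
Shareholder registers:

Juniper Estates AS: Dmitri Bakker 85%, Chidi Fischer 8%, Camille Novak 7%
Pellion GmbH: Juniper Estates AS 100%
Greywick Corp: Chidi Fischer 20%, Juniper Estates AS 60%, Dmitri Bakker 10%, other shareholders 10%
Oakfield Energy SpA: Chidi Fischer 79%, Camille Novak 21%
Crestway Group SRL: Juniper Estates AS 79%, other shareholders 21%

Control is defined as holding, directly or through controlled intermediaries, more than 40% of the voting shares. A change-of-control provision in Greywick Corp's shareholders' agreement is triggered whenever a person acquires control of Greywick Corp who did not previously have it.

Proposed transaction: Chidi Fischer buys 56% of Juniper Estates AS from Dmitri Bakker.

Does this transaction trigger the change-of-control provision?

Yes

The purchase adds only to Chidi's holdings (Dmitri's stake shrinks), so Chidi is the only person who could newly come to control Greywick.
Chidi holds 79% of Oakfield, so Chidi controls Oakfield.
In Greywick, Chidi's side holds only 20%, not > 40%.
So before the transaction, Chidi does not control Greywick.
After the purchase, Chidi's direct stake in Juniper rises to 8% + 56% = 64%, and Dmitri's stake falls to 29%.
Chidi holds 64% of Juniper, so Chidi controls Juniper.
Chidi and Juniper together hold 20% + 60% = 80% of Greywick, so Chidi controls Greywick.
Chidi did not control Greywick before and does after, so the clause is triggered.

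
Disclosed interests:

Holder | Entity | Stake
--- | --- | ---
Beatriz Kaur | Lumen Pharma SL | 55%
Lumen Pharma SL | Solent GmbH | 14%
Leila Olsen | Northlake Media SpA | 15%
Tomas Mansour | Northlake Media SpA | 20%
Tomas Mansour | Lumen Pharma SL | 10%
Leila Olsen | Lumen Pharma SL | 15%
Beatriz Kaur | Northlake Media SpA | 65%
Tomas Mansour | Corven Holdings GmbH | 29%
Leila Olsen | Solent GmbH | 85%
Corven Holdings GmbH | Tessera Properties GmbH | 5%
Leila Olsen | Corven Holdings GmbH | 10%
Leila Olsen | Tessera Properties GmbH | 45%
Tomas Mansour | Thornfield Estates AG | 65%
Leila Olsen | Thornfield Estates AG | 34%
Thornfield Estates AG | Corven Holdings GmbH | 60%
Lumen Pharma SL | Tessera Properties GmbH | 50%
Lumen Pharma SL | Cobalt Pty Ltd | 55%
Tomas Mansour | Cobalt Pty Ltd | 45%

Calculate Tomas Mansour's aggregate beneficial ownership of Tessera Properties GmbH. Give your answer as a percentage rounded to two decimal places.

8.40%

Tomas reaches Tessera along 3 paths.
Via Corven: 29% × 5% = 1.45%.
Via Thornfield → Corven: 65% × 60% × 5% = 1.95%.
Via Lumen: 10% × 50% = 5%.
Total: 1.45% + 1.95% + 5% = 8.4%.
Rounded: 8.40%.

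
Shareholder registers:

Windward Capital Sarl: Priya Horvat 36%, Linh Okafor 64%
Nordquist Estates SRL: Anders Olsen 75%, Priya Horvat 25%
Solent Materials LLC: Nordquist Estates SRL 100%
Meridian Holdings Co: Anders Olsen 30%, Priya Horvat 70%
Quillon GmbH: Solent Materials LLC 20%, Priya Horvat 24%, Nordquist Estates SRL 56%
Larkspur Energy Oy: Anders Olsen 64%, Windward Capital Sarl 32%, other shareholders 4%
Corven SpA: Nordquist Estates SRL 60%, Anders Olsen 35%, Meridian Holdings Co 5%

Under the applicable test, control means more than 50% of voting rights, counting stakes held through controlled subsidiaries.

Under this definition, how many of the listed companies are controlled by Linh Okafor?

Linh holds 64% of Windward, so Linh controls Windward.
No other company's threshold is met.
Linh controls 1 company.

1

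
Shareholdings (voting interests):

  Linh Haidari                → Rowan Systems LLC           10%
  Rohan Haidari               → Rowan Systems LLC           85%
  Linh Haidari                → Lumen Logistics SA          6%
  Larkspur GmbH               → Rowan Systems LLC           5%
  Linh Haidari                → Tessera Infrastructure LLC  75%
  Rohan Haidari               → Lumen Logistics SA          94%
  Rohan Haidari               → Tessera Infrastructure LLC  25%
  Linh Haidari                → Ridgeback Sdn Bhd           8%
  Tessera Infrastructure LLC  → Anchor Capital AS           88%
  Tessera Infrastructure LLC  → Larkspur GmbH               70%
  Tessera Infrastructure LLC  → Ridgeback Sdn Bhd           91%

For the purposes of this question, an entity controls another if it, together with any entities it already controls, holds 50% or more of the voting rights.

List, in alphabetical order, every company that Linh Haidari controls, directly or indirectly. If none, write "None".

Linh holds 75% of Tessera, so Linh controls Tessera.
Tessera holds 88% of Anchor, so Linh controls Anchor.
Tessera and Linh together hold 91% + 8% = 99% of Ridgeback, so Linh controls Ridgeback.
Tessera holds 70% of Larkspur, so Linh controls Larkspur.
No other company's threshold is met.

Anchor Capital AS, Larkspur GmbH, Ridgeback Sdn Bhd, Tessera Infrastructure LLC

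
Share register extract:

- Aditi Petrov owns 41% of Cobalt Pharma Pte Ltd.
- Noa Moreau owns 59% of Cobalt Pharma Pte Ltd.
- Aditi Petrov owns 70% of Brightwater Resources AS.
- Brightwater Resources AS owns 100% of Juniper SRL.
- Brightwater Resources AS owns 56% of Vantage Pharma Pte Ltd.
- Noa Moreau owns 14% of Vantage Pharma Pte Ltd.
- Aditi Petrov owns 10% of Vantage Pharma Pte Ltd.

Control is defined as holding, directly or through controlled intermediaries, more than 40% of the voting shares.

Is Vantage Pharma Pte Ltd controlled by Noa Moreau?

Noa holds 59% of Cobalt, so Noa controls Cobalt.
In Vantage, Noa's side holds only 14%, not > 40%.
So Noa does not control Vantage.

No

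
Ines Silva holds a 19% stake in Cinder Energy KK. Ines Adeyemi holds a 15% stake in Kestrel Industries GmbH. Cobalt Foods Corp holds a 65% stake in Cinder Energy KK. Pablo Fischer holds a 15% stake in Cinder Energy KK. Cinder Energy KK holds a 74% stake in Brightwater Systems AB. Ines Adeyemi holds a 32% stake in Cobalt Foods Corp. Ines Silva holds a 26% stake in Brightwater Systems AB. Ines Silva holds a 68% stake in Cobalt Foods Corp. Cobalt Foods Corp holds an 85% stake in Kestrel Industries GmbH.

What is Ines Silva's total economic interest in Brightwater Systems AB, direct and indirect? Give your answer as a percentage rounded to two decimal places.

Ines Silva reaches Brightwater along 3 paths.
Direct stake: 26% = 26%.
Via Cinder: 19% × 74% = 14.06%.
Via Cobalt → Cinder: 68% × 65% × 74% = 32.708%.
Total: 26% + 14.06% + 32.708% = 72.768%.
Rounded: 72.77%.

72.77%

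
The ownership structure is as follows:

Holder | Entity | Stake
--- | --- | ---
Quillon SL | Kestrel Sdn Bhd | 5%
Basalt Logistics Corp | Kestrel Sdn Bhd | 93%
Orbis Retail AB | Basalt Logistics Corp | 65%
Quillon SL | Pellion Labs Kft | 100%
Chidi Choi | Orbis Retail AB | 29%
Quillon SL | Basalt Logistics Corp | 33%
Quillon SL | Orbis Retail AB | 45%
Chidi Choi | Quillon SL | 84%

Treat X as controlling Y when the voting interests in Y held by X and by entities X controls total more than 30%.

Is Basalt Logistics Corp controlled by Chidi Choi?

Yes

Chidi holds 84% of Quillon, so Chidi controls Quillon.
Chidi and Quillon together hold 29% + 45% = 74% of Orbis, so Chidi controls Orbis.
Quillon and Orbis together hold 33% + 65% = 98% of Basalt, so Chidi controls Basalt.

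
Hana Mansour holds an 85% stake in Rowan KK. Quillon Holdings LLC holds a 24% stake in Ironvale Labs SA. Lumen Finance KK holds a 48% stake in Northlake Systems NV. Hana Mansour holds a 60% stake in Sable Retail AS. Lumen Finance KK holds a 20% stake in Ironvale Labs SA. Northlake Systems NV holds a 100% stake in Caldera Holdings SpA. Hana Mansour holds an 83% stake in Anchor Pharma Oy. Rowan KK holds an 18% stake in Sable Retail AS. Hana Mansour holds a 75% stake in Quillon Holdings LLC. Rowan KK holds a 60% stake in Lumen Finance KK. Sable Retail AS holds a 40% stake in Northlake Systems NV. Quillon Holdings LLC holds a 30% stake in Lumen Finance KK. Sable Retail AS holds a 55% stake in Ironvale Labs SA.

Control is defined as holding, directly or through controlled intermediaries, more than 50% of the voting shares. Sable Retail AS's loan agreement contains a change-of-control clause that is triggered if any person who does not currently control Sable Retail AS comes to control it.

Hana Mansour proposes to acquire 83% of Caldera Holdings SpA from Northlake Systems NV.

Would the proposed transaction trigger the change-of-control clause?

The purchase adds only to Hana's holdings (Northlake's stake shrinks), so Hana is the only person who could newly come to control Sable.
Hana holds 85% of Rowan, so Hana controls Rowan.
Hana and Rowan together hold 60% + 18% = 78% of Sable, so Hana controls Sable.
So Hana already controls Sable before the transaction.
After the purchase, Hana holds 83% of Caldera directly, and Northlake's stake falls to 17%.
Hana controlled Sable already, so this is not a new person acquiring control; every other person's position is unchanged or reduced.
No new person acquires control, so the clause is not triggered.

No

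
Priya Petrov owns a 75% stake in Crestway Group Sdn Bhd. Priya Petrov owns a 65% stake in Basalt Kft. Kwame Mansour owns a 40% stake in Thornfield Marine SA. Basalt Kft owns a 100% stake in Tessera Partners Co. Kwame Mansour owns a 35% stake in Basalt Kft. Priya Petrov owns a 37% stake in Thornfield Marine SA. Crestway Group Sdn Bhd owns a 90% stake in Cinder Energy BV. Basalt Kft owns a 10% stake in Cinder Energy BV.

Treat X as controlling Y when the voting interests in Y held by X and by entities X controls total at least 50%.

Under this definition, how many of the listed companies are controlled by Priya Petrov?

4

Priya holds 65% of Basalt, so Priya controls Basalt.
Priya holds 75% of Crestway, so Priya controls Crestway.
Basalt holds 100% of Tessera, so Priya controls Tessera.
Crestway and Basalt together hold 90% + 10% = 100% of Cinder, so Priya controls Cinder.
No other company's threshold is met.
Priya controls 4 companies.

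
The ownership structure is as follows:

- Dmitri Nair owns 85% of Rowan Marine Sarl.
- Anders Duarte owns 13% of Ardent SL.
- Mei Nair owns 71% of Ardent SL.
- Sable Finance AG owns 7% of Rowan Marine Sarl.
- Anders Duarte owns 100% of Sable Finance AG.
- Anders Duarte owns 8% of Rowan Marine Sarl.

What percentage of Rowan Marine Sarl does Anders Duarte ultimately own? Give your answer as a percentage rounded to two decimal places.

Anders reaches Rowan along 2 paths.
Direct stake: 8% = 8%.
Via Sable: 100% × 7% = 7%.
Total: 8% + 7% = 15%.
Rounded: 15.00%.

15.00%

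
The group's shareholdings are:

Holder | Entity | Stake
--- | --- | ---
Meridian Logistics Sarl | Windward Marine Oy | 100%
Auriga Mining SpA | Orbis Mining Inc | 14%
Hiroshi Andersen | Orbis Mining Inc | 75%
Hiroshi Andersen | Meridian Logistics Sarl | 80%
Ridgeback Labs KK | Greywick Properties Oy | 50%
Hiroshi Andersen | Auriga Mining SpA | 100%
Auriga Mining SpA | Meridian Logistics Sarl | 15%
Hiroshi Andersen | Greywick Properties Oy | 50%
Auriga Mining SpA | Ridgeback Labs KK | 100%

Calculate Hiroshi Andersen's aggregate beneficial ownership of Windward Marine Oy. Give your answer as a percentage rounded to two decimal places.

95.00%

Hiroshi reaches Windward along 2 paths.
Via Auriga → Meridian: 100% × 15% × 100% = 15%.
Via Meridian: 80% × 100% = 80%.
Total: 15% + 80% = 95%.
Rounded: 95.00%.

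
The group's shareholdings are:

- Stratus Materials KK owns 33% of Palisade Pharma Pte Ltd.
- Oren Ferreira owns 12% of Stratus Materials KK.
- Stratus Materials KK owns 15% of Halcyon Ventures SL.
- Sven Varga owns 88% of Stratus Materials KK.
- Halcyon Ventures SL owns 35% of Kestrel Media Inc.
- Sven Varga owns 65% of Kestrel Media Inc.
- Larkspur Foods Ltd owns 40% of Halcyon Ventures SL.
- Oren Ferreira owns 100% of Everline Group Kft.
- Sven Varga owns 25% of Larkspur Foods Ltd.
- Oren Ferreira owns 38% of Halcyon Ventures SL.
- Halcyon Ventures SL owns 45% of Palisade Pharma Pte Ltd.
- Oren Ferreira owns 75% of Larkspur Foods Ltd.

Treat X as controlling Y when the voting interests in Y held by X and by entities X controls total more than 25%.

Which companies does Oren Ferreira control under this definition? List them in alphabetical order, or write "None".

Oren holds 75% of Larkspur, so Oren controls Larkspur.
Oren holds 100% of Everline, so Oren controls Everline.
Oren and Larkspur together hold 38% + 40% = 78% of Halcyon, so Oren controls Halcyon.
Halcyon holds 45% of Palisade, so Oren controls Palisade.
Halcyon holds 35% of Kestrel, so Oren controls Kestrel.
No other company's threshold is met.

Everline Group Kft, Halcyon Ventures SL, Kestrel Media Inc, Larkspur Foods Ltd, Palisade Pharma Pte Ltd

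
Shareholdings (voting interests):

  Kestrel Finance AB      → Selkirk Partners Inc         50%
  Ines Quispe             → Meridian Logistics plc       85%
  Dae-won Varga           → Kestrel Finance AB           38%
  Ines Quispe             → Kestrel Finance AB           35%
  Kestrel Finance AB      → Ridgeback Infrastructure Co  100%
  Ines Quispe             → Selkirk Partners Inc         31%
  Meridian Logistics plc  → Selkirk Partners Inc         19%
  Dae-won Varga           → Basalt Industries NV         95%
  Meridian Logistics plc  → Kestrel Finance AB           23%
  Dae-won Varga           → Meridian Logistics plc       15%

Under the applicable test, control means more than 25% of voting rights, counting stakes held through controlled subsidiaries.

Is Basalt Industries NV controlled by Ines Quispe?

Ines holds 85% of Meridian, so Ines controls Meridian.
Meridian and Ines together hold 23% + 35% = 58% of Kestrel, so Ines controls Kestrel.
Kestrel holds 100% of Ridgeback, so Ines controls Ridgeback.
Ines and Kestrel and Meridian together hold 31% + 50% + 19% = 100% of Selkirk, so Ines controls Selkirk.
Neither Ines nor any entity Ines controls holds any voting interest in Basalt.
So Ines does not control Basalt.

No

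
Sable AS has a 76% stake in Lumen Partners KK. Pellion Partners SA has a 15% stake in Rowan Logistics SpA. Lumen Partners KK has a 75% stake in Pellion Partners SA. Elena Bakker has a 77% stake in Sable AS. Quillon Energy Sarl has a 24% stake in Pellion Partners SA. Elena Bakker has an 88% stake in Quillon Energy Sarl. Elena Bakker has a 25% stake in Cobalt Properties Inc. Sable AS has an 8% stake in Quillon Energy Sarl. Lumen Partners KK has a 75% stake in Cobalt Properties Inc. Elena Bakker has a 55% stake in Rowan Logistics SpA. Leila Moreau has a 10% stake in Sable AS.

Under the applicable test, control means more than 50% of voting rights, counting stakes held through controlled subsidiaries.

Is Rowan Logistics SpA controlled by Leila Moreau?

No

Leila's largest direct stake is 10% in Sable, which does not meet the threshold, so Leila controls no company.
Neither Leila nor any entity Leila controls holds any voting interest in Rowan.
So Leila does not control Rowan.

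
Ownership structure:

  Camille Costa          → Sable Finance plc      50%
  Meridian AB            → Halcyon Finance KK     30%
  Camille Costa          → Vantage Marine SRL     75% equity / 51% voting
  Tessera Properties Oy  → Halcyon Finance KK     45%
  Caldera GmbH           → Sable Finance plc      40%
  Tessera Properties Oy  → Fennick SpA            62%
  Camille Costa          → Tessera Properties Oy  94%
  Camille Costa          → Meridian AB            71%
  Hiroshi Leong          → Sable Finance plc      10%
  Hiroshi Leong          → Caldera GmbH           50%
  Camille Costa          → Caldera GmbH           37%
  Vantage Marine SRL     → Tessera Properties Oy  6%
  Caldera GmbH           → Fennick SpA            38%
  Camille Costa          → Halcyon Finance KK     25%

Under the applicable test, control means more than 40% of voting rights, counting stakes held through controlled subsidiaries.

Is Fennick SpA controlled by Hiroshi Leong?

Hiroshi holds 50% of Caldera, so Hiroshi controls Caldera.
Hiroshi and Caldera together hold 10% + 40% = 50% of Sable, so Hiroshi controls Sable.
In Fennick, Hiroshi's side holds only 38%, not > 40%.
So Hiroshi does not control Fennick.

No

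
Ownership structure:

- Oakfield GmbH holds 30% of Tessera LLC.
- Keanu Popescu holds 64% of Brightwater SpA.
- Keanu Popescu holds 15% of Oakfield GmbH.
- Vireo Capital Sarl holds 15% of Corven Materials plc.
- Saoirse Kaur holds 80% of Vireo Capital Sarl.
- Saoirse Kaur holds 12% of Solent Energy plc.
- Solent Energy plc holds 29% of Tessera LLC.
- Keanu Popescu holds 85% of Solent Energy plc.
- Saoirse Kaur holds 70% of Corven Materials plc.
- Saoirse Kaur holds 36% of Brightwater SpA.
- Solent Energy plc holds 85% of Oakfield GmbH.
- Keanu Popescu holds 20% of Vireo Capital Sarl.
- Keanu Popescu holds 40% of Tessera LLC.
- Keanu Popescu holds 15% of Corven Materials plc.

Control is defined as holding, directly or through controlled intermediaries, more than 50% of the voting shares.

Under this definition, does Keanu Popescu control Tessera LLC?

Yes

Keanu holds 85% of Solent, so Keanu controls Solent.
Keanu and Solent together hold 15% + 85% = 100% of Oakfield, so Keanu controls Oakfield.
Solent and Keanu and Oakfield together hold 29% + 40% + 30% = 99% of Tessera, so Keanu controls Tessera.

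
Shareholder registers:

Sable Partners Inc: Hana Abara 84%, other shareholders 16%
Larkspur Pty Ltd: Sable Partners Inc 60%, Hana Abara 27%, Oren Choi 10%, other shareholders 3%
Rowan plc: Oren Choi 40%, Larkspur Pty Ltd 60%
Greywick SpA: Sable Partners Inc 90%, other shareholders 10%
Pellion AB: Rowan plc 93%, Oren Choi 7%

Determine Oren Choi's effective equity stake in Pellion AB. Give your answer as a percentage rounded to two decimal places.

Oren reaches Pellion along 3 paths.
Via Rowan: 40% × 93% = 37.2%.
Via Larkspur → Rowan: 10% × 60% × 93% = 5.58%.
Direct stake: 7% = 7%.
Total: 37.2% + 5.58% + 7% = 49.78%.

49.78%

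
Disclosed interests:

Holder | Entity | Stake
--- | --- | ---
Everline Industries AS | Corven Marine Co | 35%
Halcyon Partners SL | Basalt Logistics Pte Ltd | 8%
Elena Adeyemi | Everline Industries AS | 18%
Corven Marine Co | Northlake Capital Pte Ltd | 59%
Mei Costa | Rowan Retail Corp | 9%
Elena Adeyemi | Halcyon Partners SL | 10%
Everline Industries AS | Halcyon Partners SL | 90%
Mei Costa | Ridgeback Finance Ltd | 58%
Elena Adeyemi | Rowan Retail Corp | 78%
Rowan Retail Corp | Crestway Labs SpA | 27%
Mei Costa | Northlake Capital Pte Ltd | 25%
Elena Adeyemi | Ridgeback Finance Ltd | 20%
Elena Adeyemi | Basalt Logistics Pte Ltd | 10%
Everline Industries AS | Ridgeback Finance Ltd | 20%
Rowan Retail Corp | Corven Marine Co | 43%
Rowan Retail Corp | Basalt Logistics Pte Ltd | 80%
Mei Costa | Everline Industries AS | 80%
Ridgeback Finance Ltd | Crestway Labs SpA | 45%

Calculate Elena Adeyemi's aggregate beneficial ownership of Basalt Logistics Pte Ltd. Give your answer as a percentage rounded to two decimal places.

Elena reaches Basalt along 4 paths.
Direct stake: 10% = 10%.
Via Halcyon: 10% × 8% = 0.8%.
Via Everline → Halcyon: 18% × 90% × 8% = 1.296%.
Via Rowan: 78% × 80% = 62.4%.
Total: 10% + 0.8% + 1.296% + 62.4% = 74.496%.
Rounded: 74.50%.

74.50%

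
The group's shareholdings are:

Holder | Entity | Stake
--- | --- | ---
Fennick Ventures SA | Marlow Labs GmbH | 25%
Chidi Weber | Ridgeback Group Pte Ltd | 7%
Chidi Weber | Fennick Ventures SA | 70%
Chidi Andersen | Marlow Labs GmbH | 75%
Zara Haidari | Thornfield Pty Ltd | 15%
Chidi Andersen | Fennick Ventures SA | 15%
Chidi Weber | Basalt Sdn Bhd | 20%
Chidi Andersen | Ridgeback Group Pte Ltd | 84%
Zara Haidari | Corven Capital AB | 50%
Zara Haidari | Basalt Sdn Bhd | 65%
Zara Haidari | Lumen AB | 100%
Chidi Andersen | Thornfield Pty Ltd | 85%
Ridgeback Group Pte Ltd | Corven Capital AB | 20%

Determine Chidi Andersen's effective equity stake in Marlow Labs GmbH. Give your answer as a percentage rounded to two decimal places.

Chidi Andersen reaches Marlow along 2 paths.
Direct stake: 75% = 75%.
Via Fennick: 15% × 25% = 3.75%.
Total: 75% + 3.75% = 78.75%.

78.75%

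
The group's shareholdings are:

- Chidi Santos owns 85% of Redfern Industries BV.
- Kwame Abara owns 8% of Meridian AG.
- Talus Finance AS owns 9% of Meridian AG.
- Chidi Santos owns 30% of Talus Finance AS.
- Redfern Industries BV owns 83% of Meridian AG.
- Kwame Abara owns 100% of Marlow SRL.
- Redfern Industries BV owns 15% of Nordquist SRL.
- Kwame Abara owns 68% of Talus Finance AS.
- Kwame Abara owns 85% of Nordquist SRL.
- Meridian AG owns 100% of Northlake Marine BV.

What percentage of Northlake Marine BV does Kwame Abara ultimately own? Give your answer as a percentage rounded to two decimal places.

Kwame reaches Northlake along 2 paths.
Via Talus → Meridian: 68% × 9% × 100% = 6.12%.
Via Meridian: 8% × 100% = 8%.
Total: 6.12% + 8% = 14.12%.

14.12%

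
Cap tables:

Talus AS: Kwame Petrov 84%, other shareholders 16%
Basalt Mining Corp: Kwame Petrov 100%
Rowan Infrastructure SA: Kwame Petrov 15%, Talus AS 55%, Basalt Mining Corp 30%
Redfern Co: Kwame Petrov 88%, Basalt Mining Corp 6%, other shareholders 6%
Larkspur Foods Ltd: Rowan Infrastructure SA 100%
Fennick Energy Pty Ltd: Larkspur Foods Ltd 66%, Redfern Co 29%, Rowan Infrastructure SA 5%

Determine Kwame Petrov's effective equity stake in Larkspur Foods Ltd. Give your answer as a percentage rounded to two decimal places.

91.20%

Kwame reaches Larkspur along 3 paths.
Via Rowan: 15% × 100% = 15%.
Via Talus → Rowan: 84% × 55% × 100% = 46.2%.
Via Basalt → Rowan: 100% × 30% × 100% = 30%.
Total: 15% + 46.2% + 30% = 91.2%.
Rounded: 91.20%.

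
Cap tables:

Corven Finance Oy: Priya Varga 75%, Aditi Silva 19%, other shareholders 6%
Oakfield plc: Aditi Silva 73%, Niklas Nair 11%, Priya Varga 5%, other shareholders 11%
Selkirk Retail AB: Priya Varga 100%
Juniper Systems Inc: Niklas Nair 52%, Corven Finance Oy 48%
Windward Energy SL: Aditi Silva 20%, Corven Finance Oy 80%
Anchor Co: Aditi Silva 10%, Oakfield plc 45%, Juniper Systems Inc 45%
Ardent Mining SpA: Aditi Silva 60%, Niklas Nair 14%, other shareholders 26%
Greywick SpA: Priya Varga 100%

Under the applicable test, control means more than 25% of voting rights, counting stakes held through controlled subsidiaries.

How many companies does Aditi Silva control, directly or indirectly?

Aditi holds 73% of Oakfield, so Aditi controls Oakfield.
Aditi and Oakfield together hold 10% + 45% = 55% of Anchor, so Aditi controls Anchor.
Aditi holds 60% of Ardent, so Aditi controls Ardent.
No other company's threshold is met.
Aditi controls 3 companies.

3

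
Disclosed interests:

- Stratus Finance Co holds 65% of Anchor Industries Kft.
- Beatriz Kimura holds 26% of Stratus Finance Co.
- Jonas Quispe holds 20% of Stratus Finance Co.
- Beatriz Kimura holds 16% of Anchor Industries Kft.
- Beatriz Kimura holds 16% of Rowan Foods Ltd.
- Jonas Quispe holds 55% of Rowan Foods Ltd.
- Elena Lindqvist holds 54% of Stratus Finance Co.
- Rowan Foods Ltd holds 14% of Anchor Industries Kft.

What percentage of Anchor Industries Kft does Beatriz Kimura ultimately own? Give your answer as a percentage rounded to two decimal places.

Beatriz reaches Anchor along 3 paths.
Via Rowan: 16% × 14% = 2.24%.
Via Stratus: 26% × 65% = 16.9%.
Direct stake: 16% = 16%.
Total: 2.24% + 16.9% + 16% = 35.14%.

35.14%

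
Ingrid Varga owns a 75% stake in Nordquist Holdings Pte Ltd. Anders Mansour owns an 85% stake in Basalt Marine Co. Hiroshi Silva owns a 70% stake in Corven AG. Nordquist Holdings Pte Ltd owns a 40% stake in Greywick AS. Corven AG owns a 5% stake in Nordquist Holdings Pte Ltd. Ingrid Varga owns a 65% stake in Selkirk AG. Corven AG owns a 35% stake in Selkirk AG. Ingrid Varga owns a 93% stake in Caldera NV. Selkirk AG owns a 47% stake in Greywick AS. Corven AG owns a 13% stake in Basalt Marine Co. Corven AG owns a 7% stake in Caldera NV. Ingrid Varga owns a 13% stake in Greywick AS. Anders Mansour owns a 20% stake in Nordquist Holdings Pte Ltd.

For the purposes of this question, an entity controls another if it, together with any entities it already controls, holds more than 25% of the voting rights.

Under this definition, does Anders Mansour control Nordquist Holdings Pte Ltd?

No

Anders holds 85% of Basalt, so Anders controls Basalt.
In Nordquist, Anders's side holds only 20%, not > 25%.
So Anders does not control Nordquist.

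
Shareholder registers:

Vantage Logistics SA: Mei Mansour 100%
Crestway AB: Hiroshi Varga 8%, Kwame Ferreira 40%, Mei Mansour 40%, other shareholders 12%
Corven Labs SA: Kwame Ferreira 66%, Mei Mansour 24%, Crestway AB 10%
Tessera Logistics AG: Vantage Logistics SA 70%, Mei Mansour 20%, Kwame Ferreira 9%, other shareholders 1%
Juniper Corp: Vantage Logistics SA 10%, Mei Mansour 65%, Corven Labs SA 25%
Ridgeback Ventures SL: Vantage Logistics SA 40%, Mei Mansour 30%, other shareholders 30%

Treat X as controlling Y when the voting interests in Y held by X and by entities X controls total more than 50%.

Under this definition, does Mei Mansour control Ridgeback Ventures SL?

Mei holds 100% of Vantage, so Mei controls Vantage.
Vantage and Mei together hold 40% + 30% = 70% of Ridgeback, so Mei controls Ridgeback.

Yes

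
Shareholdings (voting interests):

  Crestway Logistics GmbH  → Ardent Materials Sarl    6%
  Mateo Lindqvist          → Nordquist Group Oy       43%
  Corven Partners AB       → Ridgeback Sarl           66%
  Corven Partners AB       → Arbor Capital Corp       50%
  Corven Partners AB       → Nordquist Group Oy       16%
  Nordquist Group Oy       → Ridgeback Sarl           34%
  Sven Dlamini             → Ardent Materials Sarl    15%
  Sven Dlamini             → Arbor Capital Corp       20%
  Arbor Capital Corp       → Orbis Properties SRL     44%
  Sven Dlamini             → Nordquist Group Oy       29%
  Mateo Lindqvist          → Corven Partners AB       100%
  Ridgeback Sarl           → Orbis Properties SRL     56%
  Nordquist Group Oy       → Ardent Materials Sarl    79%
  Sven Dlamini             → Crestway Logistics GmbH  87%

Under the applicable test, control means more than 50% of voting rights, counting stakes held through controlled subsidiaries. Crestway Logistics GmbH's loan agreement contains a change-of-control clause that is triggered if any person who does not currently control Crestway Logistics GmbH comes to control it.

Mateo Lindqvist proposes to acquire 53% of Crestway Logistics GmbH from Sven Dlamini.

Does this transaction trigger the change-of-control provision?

The purchase adds only to Mateo's holdings (Sven's stake shrinks), so Mateo is the only person who could newly come to control Crestway.
Mateo holds 100% of Corven, so Mateo controls Corven.
Corven and Mateo together hold 16% + 43% = 59% of Nordquist, so Mateo controls Nordquist.
Corven and Nordquist together hold 66% + 34% = 100% of Ridgeback, so Mateo controls Ridgeback.
Nordquist holds 79% of Ardent, so Mateo controls Ardent.
Ridgeback holds 56% of Orbis, so Mateo controls Orbis.
Neither Mateo nor any entity Mateo controls holds any voting interest in Crestway.
So before the transaction, Mateo does not control Crestway.
After the purchase, Mateo holds 53% of Crestway directly, and Sven's stake falls to 34%.
Mateo holds 53% of Crestway, so Mateo controls Crestway.
Mateo did not control Crestway before and does after, so the clause is triggered.

Yes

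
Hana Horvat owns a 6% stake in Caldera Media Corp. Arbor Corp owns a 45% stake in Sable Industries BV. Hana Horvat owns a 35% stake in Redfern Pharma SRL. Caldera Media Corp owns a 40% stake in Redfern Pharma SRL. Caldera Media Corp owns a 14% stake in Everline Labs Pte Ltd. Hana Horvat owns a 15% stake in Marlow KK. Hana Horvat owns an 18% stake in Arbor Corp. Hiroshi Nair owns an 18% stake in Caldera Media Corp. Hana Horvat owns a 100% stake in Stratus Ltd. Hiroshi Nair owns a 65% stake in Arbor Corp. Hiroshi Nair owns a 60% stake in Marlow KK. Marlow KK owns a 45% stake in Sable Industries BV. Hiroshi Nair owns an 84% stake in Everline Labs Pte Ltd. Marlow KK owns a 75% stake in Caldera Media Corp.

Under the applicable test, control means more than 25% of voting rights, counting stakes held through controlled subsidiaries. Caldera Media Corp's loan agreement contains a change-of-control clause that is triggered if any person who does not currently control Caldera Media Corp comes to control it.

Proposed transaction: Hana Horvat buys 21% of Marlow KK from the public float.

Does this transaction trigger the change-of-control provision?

Yes

The purchase changes only Hana's holdings, so Hana is the only person who could newly come to control Caldera.
Hana holds 100% of Stratus, so Hana controls Stratus.
Hana holds 35% of Redfern, so Hana controls Redfern.
In Caldera, Hana's side holds only 6%, not > 25%.
So before the transaction, Hana does not control Caldera.
After the purchase, Hana's direct stake in Marlow rises to 15% + 21% = 36%.
Hana holds 36% of Marlow, so Hana controls Marlow.
Hana and Marlow together hold 6% + 75% = 81% of Caldera, so Hana controls Caldera.
Hana did not control Caldera before and does after, so the clause is triggered.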